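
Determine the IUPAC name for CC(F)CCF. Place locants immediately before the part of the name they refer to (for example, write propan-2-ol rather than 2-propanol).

1,3-difluorobutane

The longest continuous carbon chain has 4 atoms, so the parent hydride is butane.
The numbering direction is chosen so that the substituent locant set {1,3} is lower than {2,4} at the first point of difference.
This places fluoro groups at C-1 and C-3.
Putting it together: 1,3-difluorobutane.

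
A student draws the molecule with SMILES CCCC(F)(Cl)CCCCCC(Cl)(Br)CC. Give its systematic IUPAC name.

The longest carbon chain is 12 atoms: the parent is dodecane.
Choose the numbering such that the substituent locant set {3,3,9,9} is lower than {4,4,10,10} at the first point of difference.
With this numbering: a bromo group at C-3; chloro groups at C-3 and C-9; a fluoro group at C-9.
Substituent prefixes are cited in alphabetical order (multiplying prefixes like di-/tri- are ignored for ordering).
Putting it together: 3-bromo-3,9-dichloro-9-fluorododecane.

3-bromo-3,9-dichloro-9-fluorododecane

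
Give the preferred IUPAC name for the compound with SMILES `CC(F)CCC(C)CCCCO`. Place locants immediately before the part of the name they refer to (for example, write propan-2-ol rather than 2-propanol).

The longest carbon chain that includes the –OH group has 9 carbons, so the parent hydride is nonane.
An alcohol (–OH) is the principal characteristic group, giving the suffix -ol.
Choose the numbering such that numbering from this end puts the hydroxyl group at C-1 rather than C-9.
That gives the hydroxyl at C-1; a fluoro group at C-8; a methyl group at C-5.
The substituents are ordered alphabetically, ignoring any di-/tri- multipliers.
Assembling the pieces gives 8-fluoro-5-methylnonan-1-ol.

8-fluoro-5-methylnonan-1-ol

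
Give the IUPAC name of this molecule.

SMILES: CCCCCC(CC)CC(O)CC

The longest carbon chain that includes the –OH group has 10 carbons, so the parent hydride is decane.
The principal characteristic group is an alcohol (–OH), named with the suffix -ol.
The numbering direction is chosen so that numbering from this end puts the hydroxyl group at C-3 rather than C-8.
With this numbering: the hydroxyl at C-3; an ethyl group at C-5.
The name is 5-ethyldecan-3-ol.

5-ethyldecan-3-ol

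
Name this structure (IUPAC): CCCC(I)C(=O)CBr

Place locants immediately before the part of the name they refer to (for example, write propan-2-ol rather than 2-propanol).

1-bromo-3-iodohexan-2-one

Counting along the main chain through the carbonyl gives 6 carbons: the parent is hexane.
The highest-priority functional group is a ketone (C=O on an internal carbon), so the name ends in -one.
Choose the numbering such that numbering from this end puts the carbonyl group at C-2 rather than C-5.
That gives the carbonyl at C-2; a bromo group at C-1; an iodo group at C-3.
Substituent prefixes are cited in alphabetical order (multiplying prefixes like di-/tri- are ignored for ordering).
Putting it together: 1-bromo-3-iodohexan-2-one.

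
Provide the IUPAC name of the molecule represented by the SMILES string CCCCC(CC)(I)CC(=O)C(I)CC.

6-ethyl-3,6-diiododecan-4-one

Counting along the main chain through the carbonyl gives 10 carbons: the parent is decane.
The principal characteristic group is a ketone (C=O on an internal carbon), named with the suffix -one.
Choose the numbering such that numbering from this end puts the carbonyl group at C-4 rather than C-7.
That gives the carbonyl at C-4; an ethyl group at C-6; iodo groups at C-3 and C-6.
Substituent prefixes are cited in alphabetical order (multiplying prefixes like di-/tri- are ignored for ordering).
Assembling the pieces gives 6-ethyl-3,6-diiododecan-4-one.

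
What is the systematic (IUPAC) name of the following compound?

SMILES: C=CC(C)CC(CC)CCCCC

5-ethyl-3-methyldec-1-ene

The longest carbon chain that includes the multiple bond has 10 carbons, so the parent hydride is decane.
A C=C double bond in the chain gives the infix -ene-.
The numbering direction is chosen so that numbering from this end puts the double bond at C-1 rather than C-9.
That gives the double bond between C-1 and C-2; an ethyl group at C-5; a methyl group at C-3.
Prefixes are listed alphabetically: ethyl, methyl.
The name is 5-ethyl-3-methyldec-1-ene.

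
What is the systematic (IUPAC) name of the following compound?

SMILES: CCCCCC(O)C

heptan-2-ol

Counting along the main chain through the –OH group gives 7 carbons: the parent is heptane.
The highest-priority functional group is an alcohol (–OH), so the name ends in -ol.
Choose the numbering such that numbering from this end puts the hydroxyl group at C-2 rather than C-6.
That gives the hydroxyl at C-2.
Assembling the pieces gives heptan-2-ol.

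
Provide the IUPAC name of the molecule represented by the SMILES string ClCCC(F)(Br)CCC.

3-bromo-1-chloro-3-fluorohexane

The parent chain contains 6 carbons (hexane).
Number the chain so that the substituent locant set {1,3,3} is lower than {4,4,6} at the first point of difference.
With this numbering: a bromo group at C-3; a chloro group at C-1; a fluoro group at C-3.
Prefixes are listed alphabetically: bromo, chloro, fluoro.
The name is 3-bromo-1-chloro-3-fluorohexane.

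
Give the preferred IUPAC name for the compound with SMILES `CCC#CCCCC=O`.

The longest chain bearing the –CHO group and the multiple bond is 8 carbons long (octane).
An aldehyde (terminal –CHO) is the principal characteristic group, giving the suffix -al.
A C≡C triple bond in the chain gives the infix -yne-.
Choose the numbering such that the aldehyde carbon is C-1 by definition.
This places the triple bond between C-5 and C-6.
Putting it together: oct-5-ynal.

oct-5-ynal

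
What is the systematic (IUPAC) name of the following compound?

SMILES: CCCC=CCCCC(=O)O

non-5-enoic acid

Counting along the main chain through the –COOH group and the multiple bond gives 9 carbons: the parent is nonane.
The highest-priority functional group is a carboxylic acid (terminal –COOH), so the name ends in -oic acid.
The chain contains a C=C double bond, so the unsaturation ending is -ene.
Choose the numbering such that the carboxylic acid carbon is C-1 by definition.
This places the double bond between C-5 and C-6.
Assembling the pieces gives non-5-enoic acid.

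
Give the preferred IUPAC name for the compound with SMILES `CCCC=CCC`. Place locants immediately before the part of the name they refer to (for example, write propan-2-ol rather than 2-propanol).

hept-3-ene

Counting along the main chain through the multiple bond gives 7 carbons: the parent is heptane.
The chain contains a C=C double bond, so the unsaturation ending is -ene.
Number the chain so that numbering from this end puts the double bond at C-3 rather than C-4.
This places the double bond between C-3 and C-4.
Assembling the pieces gives hept-3-ene.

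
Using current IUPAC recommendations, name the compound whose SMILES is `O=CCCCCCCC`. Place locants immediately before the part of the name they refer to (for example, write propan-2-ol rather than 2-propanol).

octanal

The longest carbon chain that includes the –CHO group has 8 carbons, so the parent hydride is octane.
An aldehyde (terminal –CHO) is the principal characteristic group, giving the suffix -al.
The numbering direction is chosen so that the aldehyde carbon is C-1 by definition.
Putting it together: octanal.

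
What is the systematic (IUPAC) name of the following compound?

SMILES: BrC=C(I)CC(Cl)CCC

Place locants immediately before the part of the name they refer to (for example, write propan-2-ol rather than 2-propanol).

1-bromo-4-chloro-2-iodohept-1-ene

The longest chain bearing the multiple bond is 7 carbons long (heptane).
A C=C double bond in the chain gives the infix -ene-.
Choose the numbering such that numbering from this end puts the double bond at C-1 rather than C-6.
With this numbering: the double bond between C-1 and C-2; a bromo group at C-1; a chloro group at C-4; an iodo group at C-2.
The substituents are ordered alphabetically, ignoring any di-/tri- multipliers.
The name is 1-bromo-4-chloro-2-iodohept-1-ene.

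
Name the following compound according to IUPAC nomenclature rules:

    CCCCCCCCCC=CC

The longest carbon chain that includes the multiple bond has 12 carbons, so the parent hydride is dodecane.
The chain contains a C=C double bond, so the unsaturation ending is -ene.
Number the chain so that numbering from this end puts the double bond at C-2 rather than C-10.
With this numbering: the double bond between C-2 and C-3.
The name is dodec-2-ene.

dodec-2-ene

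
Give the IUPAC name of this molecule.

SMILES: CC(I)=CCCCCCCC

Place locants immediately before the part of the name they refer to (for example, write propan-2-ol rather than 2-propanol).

2-iododec-2-ene

Counting along the main chain through the multiple bond gives 10 carbons: the parent is decane.
The chain contains a C=C double bond, so the unsaturation ending is -ene.
The numbering direction is chosen so that numbering from this end puts the double bond at C-2 rather than C-8.
This places the double bond between C-2 and C-3; an iodo group at C-2.
The name is 2-iododec-2-ene.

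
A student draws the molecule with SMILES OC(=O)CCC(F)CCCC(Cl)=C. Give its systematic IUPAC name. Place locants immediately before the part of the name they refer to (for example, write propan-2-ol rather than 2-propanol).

Counting along the main chain through the –COOH group and the multiple bond gives 9 carbons: the parent is nonane.
A carboxylic acid (terminal –COOH) is the principal characteristic group, giving the suffix -oic acid.
The chain contains a C=C double bond, so the unsaturation ending is -ene.
Number the chain so that the carboxylic acid carbon is C-1 by definition.
With this numbering: the double bond between C-8 and C-9; a chloro group at C-8; a fluoro group at C-4.
Prefixes are listed alphabetically: chloro, fluoro.
Putting it together: 8-chloro-4-fluoronon-8-enoic acid.

8-chloro-4-fluoronon-8-enoic acid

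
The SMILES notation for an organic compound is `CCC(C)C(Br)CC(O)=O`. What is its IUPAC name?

The longest chain bearing the –COOH group is 6 carbons long (hexane).
A carboxylic acid (terminal –COOH) is the principal characteristic group, giving the suffix -oic acid.
Choose the numbering such that the carboxylic acid carbon is C-1 by definition.
With this numbering: a bromo group at C-3; a methyl group at C-4.
Prefixes are listed alphabetically: bromo, methyl.
The name is 3-bromo-4-methylhexanoic acid.

3-bromo-4-methylhexanoic acid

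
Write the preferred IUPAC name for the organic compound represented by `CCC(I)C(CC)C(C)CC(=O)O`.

Counting along the main chain through the –COOH group gives 7 carbons: the parent is heptane.
The highest-priority functional group is a carboxylic acid (terminal –COOH), so the name ends in -oic acid.
Choose the numbering such that the carboxylic acid carbon is C-1 by definition.
With this numbering: an ethyl group at C-4; an iodo group at C-5; a methyl group at C-3.
The substituents are ordered alphabetically, ignoring any di-/tri- multipliers.
Assembling the pieces gives 4-ethyl-5-iodo-3-methylheptanoic acid.

4-ethyl-5-iodo-3-methylheptanoic acid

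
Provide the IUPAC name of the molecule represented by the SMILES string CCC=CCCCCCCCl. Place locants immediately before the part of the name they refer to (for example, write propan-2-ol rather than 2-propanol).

The longest carbon chain that includes the multiple bond has 10 carbons, so the parent hydride is decane.
The chain contains a C=C double bond, so the unsaturation ending is -ene.
Choose the numbering such that numbering from this end puts the double bond at C-3 rather than C-7.
This places the double bond between C-3 and C-4; a chloro group at C-10.
Putting it together: 10-chlorodec-3-ene.

10-chlorodec-3-ene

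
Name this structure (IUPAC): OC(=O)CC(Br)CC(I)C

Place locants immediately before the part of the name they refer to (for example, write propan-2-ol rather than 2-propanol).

3-bromo-5-iodohexanoic acid

The longest carbon chain that includes the –COOH group has 6 carbons, so the parent hydride is hexane.
A carboxylic acid (terminal –COOH) is the principal characteristic group, giving the suffix -oic acid.
The numbering direction is chosen so that the carboxylic acid carbon is C-1 by definition.
That gives a bromo group at C-3; an iodo group at C-5.
The substituents are ordered alphabetically, ignoring any di-/tri- multipliers.
Assembling the pieces gives 3-bromo-5-iodohexanoic acid.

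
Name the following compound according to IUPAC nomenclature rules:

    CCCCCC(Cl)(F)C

2-chloro-2-fluoroheptane

The longest carbon chain is 7 atoms: the parent is heptane.
Number the chain so that the substituent locant set {2,2} is lower than {6,6} at the first point of difference.
That gives a chloro group at C-2; a fluoro group at C-2.
Prefixes are listed alphabetically: chloro, fluoro.
Putting it together: 2-chloro-2-fluoroheptane.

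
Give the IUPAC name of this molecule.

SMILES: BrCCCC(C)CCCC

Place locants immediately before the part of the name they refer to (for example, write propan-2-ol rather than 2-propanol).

The longest carbon chain is 8 atoms: the parent is octane.
Choose the numbering such that the substituent locant set {1,4} is lower than {5,8} at the first point of difference.
With this numbering: a bromo group at C-1; a methyl group at C-4.
The substituents are ordered alphabetically, ignoring any di-/tri- multipliers.
Assembling the pieces gives 1-bromo-4-methyloctane.

1-bromo-4-methyloctane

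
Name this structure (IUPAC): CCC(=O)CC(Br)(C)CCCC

The longest chain bearing the carbonyl is 9 carbons long (nonane).
The principal characteristic group is a ketone (C=O on an internal carbon), named with the suffix -one.
Choose the numbering such that numbering from this end puts the carbonyl group at C-3 rather than C-7.
That gives the carbonyl at C-3; a bromo group at C-5; a methyl group at C-5.
Substituent prefixes are cited in alphabetical order (multiplying prefixes like di-/tri- are ignored for ordering).
Putting it together: 5-bromo-5-methylnonan-3-one.

5-bromo-5-methylnonan-3-one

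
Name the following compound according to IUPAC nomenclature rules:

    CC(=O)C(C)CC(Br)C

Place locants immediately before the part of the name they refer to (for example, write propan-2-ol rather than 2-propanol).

5-bromo-3-methylhexan-2-one

The longest chain bearing the carbonyl is 6 carbons long (hexane).
The principal characteristic group is a ketone (C=O on an internal carbon), named with the suffix -one.
The numbering direction is chosen so that numbering from this end puts the carbonyl group at C-2 rather than C-5.
With this numbering: the carbonyl at C-2; a bromo group at C-5; a methyl group at C-3.
Substituent prefixes are cited in alphabetical order (multiplying prefixes like di-/tri- are ignored for ordering).
The name is 5-bromo-3-methylhexan-2-one.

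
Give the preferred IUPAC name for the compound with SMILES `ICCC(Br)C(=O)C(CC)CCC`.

3-bromo-5-ethyl-1-iodooctan-4-one

The longest carbon chain that includes the carbonyl has 8 carbons, so the parent hydride is octane.
A ketone (C=O on an internal carbon) is the principal characteristic group, giving the suffix -one.
The numbering direction is chosen so that numbering from this end puts the carbonyl group at C-4 rather than C-5.
With this numbering: the carbonyl at C-4; a bromo group at C-3; an ethyl group at C-5; an iodo group at C-1.
The substituents are ordered alphabetically, ignoring any di-/tri- multipliers.
Assembling the pieces gives 3-bromo-5-ethyl-1-iodooctan-4-one.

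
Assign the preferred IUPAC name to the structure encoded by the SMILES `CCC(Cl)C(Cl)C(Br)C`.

The longest carbon chain is 6 atoms: the parent is hexane.
Number the chain so that the substituent locant set {2,3,4} is lower than {3,4,5} at the first point of difference.
With this numbering: a bromo group at C-2; chloro groups at C-3 and C-4.
The substituents are ordered alphabetically, ignoring any di-/tri- multipliers.
Putting it together: 2-bromo-3,4-dichlorohexane.

2-bromo-3,4-dichlorohexane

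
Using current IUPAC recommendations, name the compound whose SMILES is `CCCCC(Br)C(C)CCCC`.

5-bromo-6-methyldecane

The parent chain contains 10 carbons (decane).
Number the chain so that the locant sets are identical either way, so the alphabetically earlier bromo substituent takes the lower locant (5 rather than 6).
With this numbering: a bromo group at C-5; a methyl group at C-6.
The substituents are ordered alphabetically, ignoring any di-/tri- multipliers.
Putting it together: 5-bromo-6-methyldecane.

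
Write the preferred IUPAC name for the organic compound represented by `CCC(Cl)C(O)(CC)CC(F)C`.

The longest carbon chain that includes the –OH group has 7 carbons, so the parent hydride is heptane.
The highest-priority functional group is an alcohol (–OH), so the name ends in -ol.
The numbering direction is chosen so that the substituent locant set {2,4,5} is lower than {3,4,6} at the first point of difference.
That gives the hydroxyl at C-4; a chloro group at C-5; an ethyl group at C-4; a fluoro group at C-2.
The substituents are ordered alphabetically, ignoring any di-/tri- multipliers.
The name is 5-chloro-4-ethyl-2-fluoroheptan-4-ol.

5-chloro-4-ethyl-2-fluoroheptan-4-ol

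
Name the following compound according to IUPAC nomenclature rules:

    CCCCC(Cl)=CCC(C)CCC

The longest chain bearing the multiple bond is 11 carbons long (undecane).
A C=C double bond in the chain gives the infix -ene-.
The numbering direction is chosen so that numbering from this end puts the double bond at C-5 rather than C-6.
This places the double bond between C-5 and C-6; a chloro group at C-5; a methyl group at C-8.
The substituents are ordered alphabetically, ignoring any di-/tri- multipliers.
Assembling the pieces gives 5-chloro-8-methylundec-5-ene.

5-chloro-8-methylundec-5-ene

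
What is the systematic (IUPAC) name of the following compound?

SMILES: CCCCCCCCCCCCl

The parent chain contains 11 carbons (undecane).
Number the chain so that the substituent locant set {1} is lower than {11} at the first point of difference.
With this numbering: a chloro group at C-1.
Putting it together: 1-chloroundecane.

1-chloroundecane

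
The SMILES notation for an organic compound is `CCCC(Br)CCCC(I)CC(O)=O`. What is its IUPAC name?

7-bromo-3-iododecanoic acid

The longest carbon chain that includes the –COOH group has 10 carbons, so the parent hydride is decane.
The principal characteristic group is a carboxylic acid (terminal –COOH), named with the suffix -oic acid.
The numbering direction is chosen so that the carboxylic acid carbon is C-1 by definition.
This places a bromo group at C-7; an iodo group at C-3.
The substituents are ordered alphabetically, ignoring any di-/tri- multipliers.
Putting it together: 7-bromo-3-iododecanoic acid.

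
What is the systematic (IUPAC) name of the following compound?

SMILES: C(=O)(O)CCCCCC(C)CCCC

The longest carbon chain that includes the –COOH group has 11 carbons, so the parent hydride is undecane.
The highest-priority functional group is a carboxylic acid (terminal –COOH), so the name ends in -oic acid.
Number the chain so that the carboxylic acid carbon is C-1 by definition.
With this numbering: a methyl group at C-7.
Putting it together: 7-methylundecanoic acid.

7-methylundecanoic acid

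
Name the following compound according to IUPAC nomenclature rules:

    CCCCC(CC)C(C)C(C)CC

The parent chain contains 9 carbons (nonane).
Choose the numbering such that the substituent locant set {3,4,5} is lower than {5,6,7} at the first point of difference.
With this numbering: an ethyl group at C-5; methyl groups at C-3 and C-4.
The substituents are ordered alphabetically, ignoring any di-/tri- multipliers.
Putting it together: 5-ethyl-3,4-dimethylnonane.

5-ethyl-3,4-dimethylnonane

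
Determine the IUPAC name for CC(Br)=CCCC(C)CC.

2-bromo-6-methyloct-2-ene

Counting along the main chain through the multiple bond gives 8 carbons: the parent is octane.
There is one C=C double bond, indicated by the ending -ene.
The numbering direction is chosen so that numbering from this end puts the double bond at C-2 rather than C-6.
That gives the double bond between C-2 and C-3; a bromo group at C-2; a methyl group at C-6.
Prefixes are listed alphabetically: bromo, methyl.
Assembling the pieces gives 2-bromo-6-methyloct-2-ene.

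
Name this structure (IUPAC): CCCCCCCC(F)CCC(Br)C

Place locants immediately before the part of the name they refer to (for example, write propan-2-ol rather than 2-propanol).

2-bromo-5-fluorododecane

The parent chain contains 12 carbons (dodecane).
Choose the numbering such that the substituent locant set {2,5} is lower than {8,11} at the first point of difference.
With this numbering: a bromo group at C-2; a fluoro group at C-5.
Prefixes are listed alphabetically: bromo, fluoro.
The name is 2-bromo-5-fluorododecane.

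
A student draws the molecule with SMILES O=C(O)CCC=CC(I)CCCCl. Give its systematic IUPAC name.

9-chloro-6-iodonon-4-enoic acid

The longest chain bearing the –COOH group and the multiple bond is 9 carbons long (nonane).
The principal characteristic group is a carboxylic acid (terminal –COOH), named with the suffix -oic acid.
The chain contains a C=C double bond, so the unsaturation ending is -ene.
Choose the numbering such that the carboxylic acid carbon is C-1 by definition.
That gives the double bond between C-4 and C-5; a chloro group at C-9; an iodo group at C-6.
Prefixes are listed alphabetically: chloro, iodo.
Assembling the pieces gives 9-chloro-6-iodonon-4-enoic acid.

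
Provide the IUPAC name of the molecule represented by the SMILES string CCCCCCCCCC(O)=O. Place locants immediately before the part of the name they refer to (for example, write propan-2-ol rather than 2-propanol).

Counting along the main chain through the –COOH group gives 10 carbons: the parent is decane.
A carboxylic acid (terminal –COOH) is the principal characteristic group, giving the suffix -oic acid.
Choose the numbering such that the carboxylic acid carbon is C-1 by definition.
Assembling the pieces gives decanoic acid.

decanoic acid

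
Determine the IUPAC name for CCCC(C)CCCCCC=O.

7-methyldecanal

The longest carbon chain that includes the –CHO group has 10 carbons, so the parent hydride is decane.
The highest-priority functional group is an aldehyde (terminal –CHO), so the name ends in -al.
Choose the numbering such that the aldehyde carbon is C-1 by definition.
This places a methyl group at C-7.
The name is 7-methyldecanal.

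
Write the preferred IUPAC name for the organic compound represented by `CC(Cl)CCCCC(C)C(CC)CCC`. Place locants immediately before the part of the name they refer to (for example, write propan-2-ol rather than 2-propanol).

2-chloro-8-ethyl-7-methylundecane

The parent chain contains 11 carbons (undecane).
Number the chain so that the substituent locant set {2,7,8} is lower than {4,5,10} at the first point of difference.
That gives a chloro group at C-2; an ethyl group at C-8; a methyl group at C-7.
The substituents are ordered alphabetically, ignoring any di-/tri- multipliers.
The name is 2-chloro-8-ethyl-7-methylundecane.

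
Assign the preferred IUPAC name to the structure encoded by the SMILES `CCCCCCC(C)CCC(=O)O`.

4-methyldecanoic acid

The longest chain bearing the –COOH group is 10 carbons long (decane).
A carboxylic acid (terminal –COOH) is the principal characteristic group, giving the suffix -oic acid.
Choose the numbering such that the carboxylic acid carbon is C-1 by definition.
That gives a methyl group at C-4.
The name is 4-methyldecanoic acid.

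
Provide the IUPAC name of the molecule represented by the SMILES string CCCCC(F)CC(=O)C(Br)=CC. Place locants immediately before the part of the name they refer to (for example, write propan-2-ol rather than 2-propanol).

3-bromo-6-fluorodec-2-en-4-one

The longest carbon chain that includes the carbonyl and the multiple bond has 10 carbons, so the parent hydride is decane.
A ketone (C=O on an internal carbon) is the principal characteristic group, giving the suffix -one.
There is one C=C double bond, indicated by the ending -ene.
The numbering direction is chosen so that numbering from this end puts the carbonyl group at C-4 rather than C-7.
That gives the carbonyl at C-4; the double bond between C-2 and C-3; a bromo group at C-3; a fluoro group at C-6.
The substituents are ordered alphabetically, ignoring any di-/tri- multipliers.
The name is 3-bromo-6-fluorodec-2-en-4-one.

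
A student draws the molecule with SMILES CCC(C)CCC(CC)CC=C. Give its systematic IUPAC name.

Counting along the main chain through the multiple bond gives 9 carbons: the parent is nonane.
There is one C=C double bond, indicated by the ending -ene.
Number the chain so that numbering from this end puts the double bond at C-1 rather than C-8.
That gives the double bond between C-1 and C-2; an ethyl group at C-4; a methyl group at C-7.
Substituent prefixes are cited in alphabetical order (multiplying prefixes like di-/tri- are ignored for ordering).
Putting it together: 4-ethyl-7-methylnon-1-ene.

4-ethyl-7-methylnon-1-ene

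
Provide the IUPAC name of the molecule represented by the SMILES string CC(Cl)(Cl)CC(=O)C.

4,4-dichloropentan-2-one

The longest carbon chain that includes the carbonyl has 5 carbons, so the parent hydride is pentane.
A ketone (C=O on an internal carbon) is the principal characteristic group, giving the suffix -one.
Number the chain so that numbering from this end puts the carbonyl group at C-2 rather than C-4.
That gives the carbonyl at C-2; two chloro groups at C-4.
Putting it together: 4,4-dichloropentan-2-one.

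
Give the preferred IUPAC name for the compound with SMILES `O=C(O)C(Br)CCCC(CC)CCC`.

The longest carbon chain that includes the –COOH group has 9 carbons, so the parent hydride is nonane.
The highest-priority functional group is a carboxylic acid (terminal –COOH), so the name ends in -oic acid.
Choose the numbering such that the carboxylic acid carbon is C-1 by definition.
With this numbering: a bromo group at C-2; an ethyl group at C-6.
Prefixes are listed alphabetically: bromo, ethyl.
Putting it together: 2-bromo-6-ethylnonanoic acid.

2-bromo-6-ethylnonanoic acid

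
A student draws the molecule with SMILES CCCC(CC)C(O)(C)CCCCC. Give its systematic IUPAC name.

4-ethyl-5-methyldecan-5-ol

The longest carbon chain that includes the –OH group has 10 carbons, so the parent hydride is decane.
The principal characteristic group is an alcohol (–OH), named with the suffix -ol.
The numbering direction is chosen so that numbering from this end puts the hydroxyl group at C-5 rather than C-6.
This places the hydroxyl at C-5; an ethyl group at C-4; a methyl group at C-5.
The substituents are ordered alphabetically, ignoring any di-/tri- multipliers.
The name is 4-ethyl-5-methyldecan-5-ol.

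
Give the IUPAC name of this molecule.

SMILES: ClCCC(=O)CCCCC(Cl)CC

1,8-dichlorodecan-3-one

The longest chain bearing the carbonyl is 10 carbons long (decane).
The highest-priority functional group is a ketone (C=O on an internal carbon), so the name ends in -one.
Number the chain so that numbering from this end puts the carbonyl group at C-3 rather than C-8.
This places the carbonyl at C-3; chloro groups at C-1 and C-8.
The name is 1,8-dichlorodecan-3-one.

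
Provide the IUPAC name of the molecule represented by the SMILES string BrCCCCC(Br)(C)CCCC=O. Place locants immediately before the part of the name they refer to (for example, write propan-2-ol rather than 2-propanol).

5,9-dibromo-5-methylnonanal

The longest chain bearing the –CHO group is 9 carbons long (nonane).
The highest-priority functional group is an aldehyde (terminal –CHO), so the name ends in -al.
Number the chain so that the aldehyde carbon is C-1 by definition.
This places bromo groups at C-5 and C-9; a methyl group at C-5.
The substituents are ordered alphabetically, ignoring any di-/tri- multipliers.
Assembling the pieces gives 5,9-dibromo-5-methylnonanal.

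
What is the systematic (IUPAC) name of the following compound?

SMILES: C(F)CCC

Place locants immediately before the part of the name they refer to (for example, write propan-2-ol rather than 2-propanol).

1-fluorobutane

The longest carbon chain is 4 atoms: the parent is butane.
Number the chain so that the substituent locant set {1} is lower than {4} at the first point of difference.
This places a fluoro group at C-1.
Putting it together: 1-fluorobutane.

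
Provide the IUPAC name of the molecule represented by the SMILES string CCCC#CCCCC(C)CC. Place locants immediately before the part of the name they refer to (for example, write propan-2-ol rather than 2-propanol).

9-methylundec-4-yne

Counting along the main chain through the multiple bond gives 11 carbons: the parent is undecane.
A C≡C triple bond in the chain gives the infix -yne-.
The numbering direction is chosen so that numbering from this end puts the triple bond at C-4 rather than C-7.
With this numbering: the triple bond between C-4 and C-5; a methyl group at C-9.
Assembling the pieces gives 9-methylundec-4-yne.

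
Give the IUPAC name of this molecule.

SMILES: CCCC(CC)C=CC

The longest carbon chain that includes the multiple bond has 7 carbons, so the parent hydride is heptane.
The chain contains a C=C double bond, so the unsaturation ending is -ene.
Number the chain so that numbering from this end puts the double bond at C-2 rather than C-5.
With this numbering: the double bond between C-2 and C-3; an ethyl group at C-4.
Putting it together: 4-ethylhept-2-ene.

4-ethylhept-2-ene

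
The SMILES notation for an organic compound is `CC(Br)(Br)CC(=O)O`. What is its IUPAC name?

The longest carbon chain that includes the –COOH group has 4 carbons, so the parent hydride is butane.
The highest-priority functional group is a carboxylic acid (terminal –COOH), so the name ends in -oic acid.
Choose the numbering such that the carboxylic acid carbon is C-1 by definition.
This places two bromo groups at C-3.
Putting it together: 3,3-dibromobutanoic acid.

3,3-dibromobutanoic acid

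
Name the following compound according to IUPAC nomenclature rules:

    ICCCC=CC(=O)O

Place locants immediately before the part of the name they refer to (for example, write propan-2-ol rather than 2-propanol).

6-iodohex-2-enoic acid

The longest chain bearing the –COOH group and the multiple bond is 6 carbons long (hexane).
The highest-priority functional group is a carboxylic acid (terminal –COOH), so the name ends in -oic acid.
The chain contains a C=C double bond, so the unsaturation ending is -ene.
The numbering direction is chosen so that the carboxylic acid carbon is C-1 by definition.
That gives the double bond between C-2 and C-3; an iodo group at C-6.
Putting it together: 6-iodohex-2-enoic acid.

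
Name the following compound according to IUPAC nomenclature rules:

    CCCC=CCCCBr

1-bromooct-4-ene

The longest carbon chain that includes the multiple bond has 8 carbons, so the parent hydride is octane.
The chain contains a C=C double bond, so the unsaturation ending is -ene.
The numbering direction is chosen so that the substituent locant set {1} is lower than {8} at the first point of difference.
That gives the double bond between C-4 and C-5; a bromo group at C-1.
Assembling the pieces gives 1-bromooct-4-ene.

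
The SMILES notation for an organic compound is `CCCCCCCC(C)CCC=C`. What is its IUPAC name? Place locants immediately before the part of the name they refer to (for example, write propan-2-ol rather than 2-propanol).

The longest carbon chain that includes the multiple bond has 12 carbons, so the parent hydride is dodecane.
A C=C double bond in the chain gives the infix -ene-.
Choose the numbering such that numbering from this end puts the double bond at C-1 rather than C-11.
With this numbering: the double bond between C-1 and C-2; a methyl group at C-5.
Assembling the pieces gives 5-methyldodec-1-ene.

5-methyldodec-1-ene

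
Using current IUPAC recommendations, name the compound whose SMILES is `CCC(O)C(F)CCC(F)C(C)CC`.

4,7-difluoro-8-methyldecan-3-ol

Counting along the main chain through the –OH group gives 10 carbons: the parent is decane.
The highest-priority functional group is an alcohol (–OH), so the name ends in -ol.
Number the chain so that numbering from this end puts the hydroxyl group at C-3 rather than C-8.
This places the hydroxyl at C-3; fluoro groups at C-4 and C-7; a methyl group at C-8.
The substituents are ordered alphabetically, ignoring any di-/tri- multipliers.
The name is 4,7-difluoro-8-methyldecan-3-ol.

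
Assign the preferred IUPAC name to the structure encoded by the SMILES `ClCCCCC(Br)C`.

The longest continuous carbon chain has 6 atoms, so the parent hydride is hexane.
Choose the numbering such that the substituent locant set {1,5} is lower than {2,6} at the first point of difference.
With this numbering: a bromo group at C-5; a chloro group at C-1.
Prefixes are listed alphabetically: bromo, chloro.
Putting it together: 5-bromo-1-chlorohexane.

5-bromo-1-chlorohexane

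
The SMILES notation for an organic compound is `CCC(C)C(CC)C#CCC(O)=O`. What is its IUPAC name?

The longest carbon chain that includes the –COOH group and the multiple bond has 8 carbons, so the parent hydride is octane.
The highest-priority functional group is a carboxylic acid (terminal –COOH), so the name ends in -oic acid.
There is one C≡C triple bond, indicated by the ending -yne.
The numbering direction is chosen so that the carboxylic acid carbon is C-1 by definition.
That gives the triple bond between C-3 and C-4; an ethyl group at C-5; a methyl group at C-6.
The substituents are ordered alphabetically, ignoring any di-/tri- multipliers.
Assembling the pieces gives 5-ethyl-6-methyloct-3-ynoic acid.

5-ethyl-6-methyloct-3-ynoic acid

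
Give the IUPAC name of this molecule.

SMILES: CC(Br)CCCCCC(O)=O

7-bromooctanoic acid

Counting along the main chain through the –COOH group gives 8 carbons: the parent is octane.
A carboxylic acid (terminal –COOH) is the principal characteristic group, giving the suffix -oic acid.
Choose the numbering such that the carboxylic acid carbon is C-1 by definition.
That gives a bromo group at C-7.
Putting it together: 7-bromooctanoic acid.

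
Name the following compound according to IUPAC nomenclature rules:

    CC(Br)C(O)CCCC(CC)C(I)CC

Counting along the main chain through the –OH group gives 10 carbons: the parent is decane.
An alcohol (–OH) is the principal characteristic group, giving the suffix -ol.
Number the chain so that numbering from this end puts the hydroxyl group at C-3 rather than C-8.
With this numbering: the hydroxyl at C-3; a bromo group at C-2; an ethyl group at C-7; an iodo group at C-8.
Prefixes are listed alphabetically: bromo, ethyl, iodo.
Putting it together: 2-bromo-7-ethyl-8-iododecan-3-ol.

2-bromo-7-ethyl-8-iododecan-3-ol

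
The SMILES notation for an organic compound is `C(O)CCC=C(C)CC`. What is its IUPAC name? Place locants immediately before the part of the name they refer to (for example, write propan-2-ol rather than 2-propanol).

5-methylhept-4-en-1-ol

Counting along the main chain through the –OH group and the multiple bond gives 7 carbons: the parent is heptane.
The highest-priority functional group is an alcohol (–OH), so the name ends in -ol.
There is one C=C double bond, indicated by the ending -ene.
Choose the numbering such that numbering from this end puts the hydroxyl group at C-1 rather than C-7.
That gives the hydroxyl at C-1; the double bond between C-4 and C-5; a methyl group at C-5.
Putting it together: 5-methylhept-4-en-1-ol.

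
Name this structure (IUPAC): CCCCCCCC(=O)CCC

Counting along the main chain through the carbonyl gives 11 carbons: the parent is undecane.
The highest-priority functional group is a ketone (C=O on an internal carbon), so the name ends in -one.
Number the chain so that numbering from this end puts the carbonyl group at C-4 rather than C-8.
This places the carbonyl at C-4.
The name is undecan-4-one.

undecan-4-one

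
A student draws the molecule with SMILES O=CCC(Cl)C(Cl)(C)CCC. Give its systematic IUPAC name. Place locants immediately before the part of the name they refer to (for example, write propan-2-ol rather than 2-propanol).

The longest carbon chain that includes the –CHO group has 7 carbons, so the parent hydride is heptane.
An aldehyde (terminal –CHO) is the principal characteristic group, giving the suffix -al.
Number the chain so that the aldehyde carbon is C-1 by definition.
That gives chloro groups at C-3 and C-4; a methyl group at C-4.
Prefixes are listed alphabetically: chloro, methyl.
The name is 3,4-dichloro-4-methylheptanal.

3,4-dichloro-4-methylheptanal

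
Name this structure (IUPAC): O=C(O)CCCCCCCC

nonanoic acid

The longest chain bearing the –COOH group is 9 carbons long (nonane).
The principal characteristic group is a carboxylic acid (terminal –COOH), named with the suffix -oic acid.
Choose the numbering such that the carboxylic acid carbon is C-1 by definition.
Putting it together: nonanoic acid.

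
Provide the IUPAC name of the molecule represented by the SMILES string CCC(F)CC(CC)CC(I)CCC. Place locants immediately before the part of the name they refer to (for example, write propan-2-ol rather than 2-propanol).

The parent chain contains 10 carbons (decane).
Number the chain so that the substituent locant set {3,5,7} is lower than {4,6,8} at the first point of difference.
This places an ethyl group at C-5; a fluoro group at C-3; an iodo group at C-7.
Substituent prefixes are cited in alphabetical order (multiplying prefixes like di-/tri- are ignored for ordering).
Putting it together: 5-ethyl-3-fluoro-7-iododecane.

5-ethyl-3-fluoro-7-iododecane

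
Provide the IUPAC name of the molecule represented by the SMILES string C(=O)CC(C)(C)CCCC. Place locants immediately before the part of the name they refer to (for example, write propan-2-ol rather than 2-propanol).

3,3-dimethylheptanal

The longest carbon chain that includes the –CHO group has 7 carbons, so the parent hydride is heptane.
The highest-priority functional group is an aldehyde (terminal –CHO), so the name ends in -al.
The numbering direction is chosen so that the aldehyde carbon is C-1 by definition.
With this numbering: two methyl groups at C-3.
The name is 3,3-dimethylheptanal.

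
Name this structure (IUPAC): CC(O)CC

The longest carbon chain that includes the –OH group has 4 carbons, so the parent hydride is butane.
An alcohol (–OH) is the principal characteristic group, giving the suffix -ol.
Number the chain so that numbering from this end puts the hydroxyl group at C-2 rather than C-3.
That gives the hydroxyl at C-2.
Putting it together: butan-2-ol.

butan-2-ol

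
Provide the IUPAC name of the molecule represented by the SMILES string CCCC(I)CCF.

1-fluoro-3-iodohexane

The longest carbon chain is 6 atoms: the parent is hexane.
Number the chain so that the substituent locant set {1,3} is lower than {4,6} at the first point of difference.
With this numbering: a fluoro group at C-1; an iodo group at C-3.
Substituent prefixes are cited in alphabetical order (multiplying prefixes like di-/tri- are ignored for ordering).
Putting it together: 1-fluoro-3-iodohexane.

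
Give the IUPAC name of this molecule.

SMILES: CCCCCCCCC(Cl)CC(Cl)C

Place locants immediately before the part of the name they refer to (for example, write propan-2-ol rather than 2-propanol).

The parent chain contains 12 carbons (dodecane).
Number the chain so that the substituent locant set {2,4} is lower than {9,11} at the first point of difference.
With this numbering: chloro groups at C-2 and C-4.
Putting it together: 2,4-dichlorododecane.

2,4-dichlorododecane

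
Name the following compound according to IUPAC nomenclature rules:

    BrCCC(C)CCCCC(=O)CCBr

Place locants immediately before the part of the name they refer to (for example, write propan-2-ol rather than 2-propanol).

Counting along the main chain through the carbonyl gives 10 carbons: the parent is decane.
A ketone (C=O on an internal carbon) is the principal characteristic group, giving the suffix -one.
Choose the numbering such that numbering from this end puts the carbonyl group at C-3 rather than C-8.
That gives the carbonyl at C-3; bromo groups at C-1 and C-10; a methyl group at C-8.
Prefixes are listed alphabetically: bromo, methyl.
Assembling the pieces gives 1,10-dibromo-8-methyldecan-3-one.

1,10-dibromo-8-methyldecan-3-one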